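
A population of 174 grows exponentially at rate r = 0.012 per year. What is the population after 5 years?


r*t = 0.012 * 5 = 0.06
exp(0.06) = 1.06184
N = 174 * 1.06184 = 184.760 ≈ 185

185


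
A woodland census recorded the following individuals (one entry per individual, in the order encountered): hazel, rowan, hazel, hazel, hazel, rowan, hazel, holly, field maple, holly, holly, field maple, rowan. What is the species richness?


Total individuals logged = 13
Distinct species (count of individuals): hazel (5), rowan (3), holly (3), field maple (2)
Species richness = number of distinct species = 4

4


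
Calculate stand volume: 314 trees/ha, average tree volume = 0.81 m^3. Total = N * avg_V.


V_stand = 314 * 0.81 = 254.34 ≈ 254.3 m^3/ha

254.3 m^3/ha


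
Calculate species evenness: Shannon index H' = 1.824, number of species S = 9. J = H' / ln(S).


ln(9) = 2.19722
J = H' / ln(S) = 1.824 / 2.19722 = 0.830140 ≈ 0.8301

0.8301


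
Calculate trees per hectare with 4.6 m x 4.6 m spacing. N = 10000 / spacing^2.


N = 10000 / 4.6^2 = 10000 / 21.16 = 472.590 ≈ 473 trees/ha

473 trees/ha


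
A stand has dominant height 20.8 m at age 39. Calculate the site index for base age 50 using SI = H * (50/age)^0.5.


50/39 = 1.28205
(1.28205)^0.5 = 1.13228
SI = 20.8 * 1.13228 = 23.5514 ≈ 23.6 m

23.6 m


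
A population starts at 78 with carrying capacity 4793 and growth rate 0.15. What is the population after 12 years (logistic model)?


(K - N0)/N0 = (4793 - 78)/78 = 4715/78 = 60.4487
r*t = 0.15 * 12 = 1.8; exp(-1.8) = 0.165299
60.4487 * 0.165299 = 9.99211
1 + 9.99211 = 10.9921
N = 4793 / 10.9921 = 436.040 ≈ 436

436


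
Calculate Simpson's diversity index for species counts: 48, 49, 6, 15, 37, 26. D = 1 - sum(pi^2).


Total N = 48 + 49 + 6 + 15 + 37 + 26 = 181
Per-species terms:
  p = 48/181 = 0.265193; p^2 = 0.265193^2 = 0.070327
  p = 49/181 = 0.270718; p^2 = 0.270718^2 = 0.073288
  p = 6/181 = 0.033149; p^2 = 0.033149^2 = 0.001099
  p = 15/181 = 0.082873; p^2 = 0.082873^2 = 0.006868
  p = 37/181 = 0.204420; p^2 = 0.204420^2 = 0.041788
  p = 26/181 = 0.143646; p^2 = 0.143646^2 = 0.020634
sum(p^2) = 0.070327 + 0.073288 + 0.001099 + 0.006868 + 0.041788 + 0.020634 = 0.214004
D = 1 - 0.214004 = 0.785996 ≈ 0.7860

0.7860


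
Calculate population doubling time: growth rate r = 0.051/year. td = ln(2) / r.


td = ln(2) / 0.051 = 0.693147 / 0.051 = 13.5911 ≈ 13.6 years

13.6 years


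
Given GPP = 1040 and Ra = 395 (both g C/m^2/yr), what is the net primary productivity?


NPP = GPP - Ra = 1040 - 395 = 645 g C/m^2/yr

645 g C/m^2/yr


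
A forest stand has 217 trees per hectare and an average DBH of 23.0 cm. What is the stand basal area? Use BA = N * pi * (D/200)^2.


(D/200)^2 = (23.0/200)^2 = 0.115^2 = 0.013225
Individual BA = 3.141593 * 0.013225 = 0.0415476 m^2
Stand BA = 217 * 0.0415476 = 9.01583 ≈ 9.02 m^2/ha

9.02 m^2/ha


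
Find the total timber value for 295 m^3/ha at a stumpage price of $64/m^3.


Value = 295 * 64 = $18880/ha

$18880/ha


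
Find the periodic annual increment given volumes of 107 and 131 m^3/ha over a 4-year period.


PAI = (V2 - V1) / period = (131 - 107) / 4 = 24 / 4 = 6.00 m^3/ha/yr

6.00 m^3/ha/yr


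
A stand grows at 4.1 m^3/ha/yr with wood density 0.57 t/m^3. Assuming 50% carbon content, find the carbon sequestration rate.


C = 4.1 * 0.57 * 0.5 = 1.1685 ≈ 1.17 t C/ha/yr

1.17 t C/ha/yr


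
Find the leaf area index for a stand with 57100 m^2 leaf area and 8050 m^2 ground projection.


LAI = 57100 / 8050 = 7.0932 ≈ 7.09

7.09


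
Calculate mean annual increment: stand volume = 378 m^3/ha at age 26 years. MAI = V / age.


MAI = 378 / 26 = 14.5385 ≈ 14.54 m^3/ha/yr

14.54 m^3/ha/yr


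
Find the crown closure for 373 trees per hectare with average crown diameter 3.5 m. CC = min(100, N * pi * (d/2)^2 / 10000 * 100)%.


(d/2)^2 = (3.5/2)^2 = 1.75^2 = 3.0625
Crown area = 3.141593 * 3.0625 = 9.62113 m^2
N * area / 10000 * 100 = 373 * 9.62113 / 10000 * 100 = 35.8868
CC = min(100, 35.8868) = 35.8868 ≈ 35.9%

35.9%


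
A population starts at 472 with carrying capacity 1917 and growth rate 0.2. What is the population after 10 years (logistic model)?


(K - N0)/N0 = (1917 - 472)/472 = 1445/472 = 3.06144
r*t = 0.2 * 10 = 2; exp(-2) = 0.135335
3.06144 * 0.135335 = 0.414320
1 + 0.414320 = 1.41432
N = 1917 / 1.41432 = 1355.42 ≈ 1355

1355


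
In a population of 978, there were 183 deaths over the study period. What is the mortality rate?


Mortality rate = 183 / 978 = 0.187117 ≈ 0.1871

0.1871


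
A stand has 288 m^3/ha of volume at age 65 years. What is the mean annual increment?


MAI = 288 / 65 = 4.4308 ≈ 4.43 m^3/ha/yr

4.43 m^3/ha/yr


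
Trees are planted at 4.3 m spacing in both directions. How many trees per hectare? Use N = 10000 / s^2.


N = 10000 / 4.3^2 = 10000 / 18.49 = 540.833 ≈ 541 trees/ha

541 trees/ha


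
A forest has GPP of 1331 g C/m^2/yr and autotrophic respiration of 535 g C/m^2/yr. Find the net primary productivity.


NPP = GPP - Ra = 1331 - 535 = 796 g C/m^2/yr

796 g C/m^2/yr


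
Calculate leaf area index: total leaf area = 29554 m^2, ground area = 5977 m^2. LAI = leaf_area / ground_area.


LAI = 29554 / 5977 = 4.9446 ≈ 4.94

4.94


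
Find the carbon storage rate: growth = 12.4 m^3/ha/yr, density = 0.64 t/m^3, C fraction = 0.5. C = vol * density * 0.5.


C = 12.4 * 0.64 * 0.5 = 3.968 ≈ 3.97 t C/ha/yr

3.97 t C/ha/yr


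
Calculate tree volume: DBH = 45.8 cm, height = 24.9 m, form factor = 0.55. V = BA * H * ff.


(D/200)^2 = (45.8/200)^2 = 0.229^2 = 0.052441
BA = 3.141593 * 0.052441 = 0.164748 m^2
V = 0.164748 * 24.9 * 0.55 = 2.25622 ≈ 2.256 m^3

2.256 m^3


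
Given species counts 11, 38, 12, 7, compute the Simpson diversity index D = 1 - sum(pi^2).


Total N = 11 + 38 + 12 + 7 = 68
Per-species terms:
  p = 11/68 = 0.161765; p^2 = 0.161765^2 = 0.026168
  p = 38/68 = 0.558824; p^2 = 0.558824^2 = 0.312284
  p = 12/68 = 0.176471; p^2 = 0.176471^2 = 0.031142
  p = 7/68 = 0.102941; p^2 = 0.102941^2 = 0.010597
sum(p^2) = 0.026168 + 0.312284 + 0.031142 + 0.010597 = 0.380191
D = 1 - 0.380191 = 0.619809 ≈ 0.6198

0.6198


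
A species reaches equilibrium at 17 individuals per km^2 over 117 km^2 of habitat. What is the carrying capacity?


K = 17 * 117 = 1989 individuals

1989 individuals


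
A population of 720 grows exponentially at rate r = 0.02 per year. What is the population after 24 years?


r*t = 0.02 * 24 = 0.48
exp(0.48) = 1.61607
N = 720 * 1.61607 = 1163.57 ≈ 1164

1164


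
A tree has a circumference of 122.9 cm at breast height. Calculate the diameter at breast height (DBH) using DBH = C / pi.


DBH = C / pi = 122.9 / 3.141593 = 39.1203 ≈ 39.12 cm

39.12 cm


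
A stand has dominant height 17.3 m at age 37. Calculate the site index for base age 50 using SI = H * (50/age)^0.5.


50/37 = 1.35135
(1.35135)^0.5 = 1.16248
SI = 17.3 * 1.16248 = 20.1109 ≈ 20.1 m

20.1 m


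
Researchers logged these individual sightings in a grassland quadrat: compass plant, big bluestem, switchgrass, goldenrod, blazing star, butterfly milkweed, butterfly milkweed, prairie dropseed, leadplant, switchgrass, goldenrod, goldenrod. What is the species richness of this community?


Total individuals logged = 12
Distinct species (count of individuals): compass plant (1), big bluestem (1), switchgrass (2), goldenrod (3), blazing star (1), butterfly milkweed (2), prairie dropseed (1), leadplant (1)
Species richness = number of distinct species = 8

8


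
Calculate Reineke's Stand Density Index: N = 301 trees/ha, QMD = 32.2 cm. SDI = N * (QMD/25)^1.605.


QMD/25 = 32.2/25 = 1.288
(1.288)^1.605 = exp(1.605 * ln(1.288)) = exp(1.605 * 0.253091) = exp(0.406211) = 1.50112
SDI = 301 * 1.50112 = 451.837 ≈ 452

452


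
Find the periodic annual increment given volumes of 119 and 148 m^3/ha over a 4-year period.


PAI = (V2 - V1) / period = (148 - 119) / 4 = 29 / 4 = 7.25 m^3/ha/yr

7.25 m^3/ha/yr


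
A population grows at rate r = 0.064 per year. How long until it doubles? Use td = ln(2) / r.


td = ln(2) / 0.064 = 0.693147 / 0.064 = 10.8304 ≈ 10.8 years

10.8 years


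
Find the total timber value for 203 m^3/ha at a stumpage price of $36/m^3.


Value = 203 * 36 = $7308/ha

$7308/ha


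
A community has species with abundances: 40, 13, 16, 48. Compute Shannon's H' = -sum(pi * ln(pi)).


Total N = 40 + 13 + 16 + 48 = 117
Per-species terms:
  p = 40/117 = 0.341880; ln(p) = -1.073295; p*ln(p) = 0.341880 * (-1.073295) = -0.366938
  p = 13/117 = 0.111111; ln(p) = -2.197226; p*ln(p) = 0.111111 * (-2.197226) = -0.244136
  p = 16/117 = 0.136752; ln(p) = -1.989586; p*ln(p) = 0.136752 * (-1.989586) = -0.272080
  p = 48/117 = 0.410256; ln(p) = -0.890974; p*ln(p) = 0.410256 * (-0.890974) = -0.365527
sum(p*ln(p)) = (-0.366938) + (-0.244136) + (-0.272080) + (-0.365527) = -1.248681
H' = -(-1.248681) = 1.248681 ≈ 1.2487

1.2487


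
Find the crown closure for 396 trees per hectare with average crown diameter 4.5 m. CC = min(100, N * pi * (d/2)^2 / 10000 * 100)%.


(d/2)^2 = (4.5/2)^2 = 2.25^2 = 5.0625
Crown area = 3.141593 * 5.0625 = 15.9043 m^2
N * area / 10000 * 100 = 396 * 15.9043 / 10000 * 100 = 62.9810
CC = min(100, 62.9810) = 62.9810 ≈ 63.0%

63.0%


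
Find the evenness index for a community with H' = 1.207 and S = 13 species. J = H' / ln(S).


ln(13) = 2.56495
J = H' / ln(S) = 1.207 / 2.56495 = 0.470574 ≈ 0.4706

0.4706


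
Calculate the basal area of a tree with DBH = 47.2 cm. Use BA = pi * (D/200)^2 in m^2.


D/200 = 47.2/200 = 0.236 m
(D/200)^2 = 0.236^2 = 0.055696
BA = 3.141593 * 0.055696 = 0.174974 ≈ 0.1750 m^2

0.1750 m^2


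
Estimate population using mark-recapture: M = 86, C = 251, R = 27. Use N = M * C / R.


N = M * C / R = 86 * 251 / 27 = 21586 / 27 = 799.48 ≈ 799

799 individuals


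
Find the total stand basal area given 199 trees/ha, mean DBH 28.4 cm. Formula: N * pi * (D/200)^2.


(D/200)^2 = (28.4/200)^2 = 0.142^2 = 0.020164
Individual BA = 3.141593 * 0.020164 = 0.0633471 m^2
Stand BA = 199 * 0.0633471 = 12.6061 ≈ 12.61 m^2/ha

12.61 m^2/ha


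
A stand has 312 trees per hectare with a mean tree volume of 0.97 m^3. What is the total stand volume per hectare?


V_stand = 312 * 0.97 = 302.64 ≈ 302.6 m^3/ha

302.6 m^3/ha


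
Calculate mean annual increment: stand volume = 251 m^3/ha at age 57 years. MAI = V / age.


MAI = 251 / 57 = 4.4035 ≈ 4.40 m^3/ha/yr

4.40 m^3/ha/yr


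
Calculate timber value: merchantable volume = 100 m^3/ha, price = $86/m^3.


Value = 100 * 86 = $8600/ha

$8600/ha


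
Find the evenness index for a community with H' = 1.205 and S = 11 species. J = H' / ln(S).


ln(11) = 2.39790
J = H' / ln(S) = 1.205 / 2.39790 = 0.502523 ≈ 0.5025

0.5025


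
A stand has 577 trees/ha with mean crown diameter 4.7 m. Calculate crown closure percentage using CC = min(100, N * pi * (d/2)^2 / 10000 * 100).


(d/2)^2 = (4.7/2)^2 = 2.35^2 = 5.5225
Crown area = 3.141593 * 5.5225 = 17.3494 m^2
N * area / 10000 * 100 = 577 * 17.3494 / 10000 * 100 = 100.106
CC = min(100, 100.106) = 100%

100%


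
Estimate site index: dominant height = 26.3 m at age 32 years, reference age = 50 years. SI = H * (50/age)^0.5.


50/32 = 1.56250
(1.56250)^0.5 = 1.25000
SI = 26.3 * 1.25000 = 32.8750 ≈ 32.9 m

32.9 m


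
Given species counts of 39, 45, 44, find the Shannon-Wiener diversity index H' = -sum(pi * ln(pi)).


Total N = 39 + 45 + 44 = 128
Per-species terms:
  p = 39/128 = 0.304688; ln(p) = -1.188467; p*ln(p) = 0.304688 * (-1.188467) = -0.362112
  p = 45/128 = 0.351563; ln(p) = -1.045366; p*ln(p) = 0.351563 * (-1.045366) = -0.367512
  p = 44/128 = 0.343750; ln(p) = -1.067841; p*ln(p) = 0.343750 * (-1.067841) = -0.367070
sum(p*ln(p)) = (-0.362112) + (-0.367512) + (-0.367070) = -1.096694
H' = -(-1.096694) = 1.096694 ≈ 1.0967

1.0967


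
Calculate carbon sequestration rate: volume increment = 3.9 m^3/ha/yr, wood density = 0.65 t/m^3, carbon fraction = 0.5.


C = 3.9 * 0.65 * 0.5 = 1.2675 ≈ 1.27 t C/ha/yr

1.27 t C/ha/yr


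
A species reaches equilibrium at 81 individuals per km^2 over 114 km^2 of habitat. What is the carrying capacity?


K = 81 * 114 = 9234 individuals

9234 individuals


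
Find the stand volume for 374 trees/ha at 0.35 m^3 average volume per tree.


V_stand = 374 * 0.35 = 130.9 m^3/ha

130.9 m^3/ha


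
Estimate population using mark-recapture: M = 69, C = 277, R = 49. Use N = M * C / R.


N = M * C / R = 69 * 277 / 49 = 19113 / 49 = 390.06 ≈ 390

390 individuals


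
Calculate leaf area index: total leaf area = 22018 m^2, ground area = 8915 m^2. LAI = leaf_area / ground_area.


LAI = 22018 / 8915 = 2.4698 ≈ 2.47

2.47


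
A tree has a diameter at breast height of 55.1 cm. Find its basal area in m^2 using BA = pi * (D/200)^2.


D/200 = 55.1/200 = 0.2755 m
(D/200)^2 = 0.2755^2 = 0.07590025
BA = 3.141593 * 0.07590025 = 0.238448 ≈ 0.2384 m^2

0.2384 m^2


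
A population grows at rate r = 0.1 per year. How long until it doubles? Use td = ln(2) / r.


td = ln(2) / 0.1 = 0.693147 / 0.1 = 6.93147 ≈ 6.9 years

6.9 years


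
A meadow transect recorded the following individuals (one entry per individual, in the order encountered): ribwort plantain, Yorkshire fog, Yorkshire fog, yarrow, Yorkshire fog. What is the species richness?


Total individuals logged = 5
Distinct species (count of individuals): ribwort plantain (1), Yorkshire fog (3), yarrow (1)
Species richness = number of distinct species = 3

3


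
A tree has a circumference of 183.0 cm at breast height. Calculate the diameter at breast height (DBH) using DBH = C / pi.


DBH = C / pi = 183.0 / 3.141593 = 58.2507 ≈ 58.25 cm

58.25 cm


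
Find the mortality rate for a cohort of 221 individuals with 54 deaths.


Mortality rate = 54 / 221 = 0.244344 ≈ 0.2443

0.2443


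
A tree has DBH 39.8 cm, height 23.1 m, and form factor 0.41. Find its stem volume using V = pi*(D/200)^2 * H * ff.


(D/200)^2 = (39.8/200)^2 = 0.199^2 = 0.039601
BA = 3.141593 * 0.039601 = 0.124410 m^2
V = 0.124410 * 23.1 * 0.41 = 1.17829 ≈ 1.178 m^3

1.178 m^3


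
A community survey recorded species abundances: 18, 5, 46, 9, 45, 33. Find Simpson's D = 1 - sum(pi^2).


Total N = 18 + 5 + 46 + 9 + 45 + 33 = 156
Per-species terms:
  p = 18/156 = 0.115385; p^2 = 0.115385^2 = 0.013314
  p = 5/156 = 0.032051; p^2 = 0.032051^2 = 0.001027
  p = 46/156 = 0.294872; p^2 = 0.294872^2 = 0.086949
  p = 9/156 = 0.057692; p^2 = 0.057692^2 = 0.003328
  p = 45/156 = 0.288462; p^2 = 0.288462^2 = 0.083210
  p = 33/156 = 0.211538; p^2 = 0.211538^2 = 0.044748
sum(p^2) = 0.013314 + 0.001027 + 0.086949 + 0.003328 + 0.083210 + 0.044748 = 0.232576
D = 1 - 0.232576 = 0.767424 ≈ 0.7674

0.7674


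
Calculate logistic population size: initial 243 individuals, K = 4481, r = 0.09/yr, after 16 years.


(K - N0)/N0 = (4481 - 243)/243 = 4238/243 = 17.4403
r*t = 0.09 * 16 = 1.44; exp(-1.44) = 0.236928
17.4403 * 0.236928 = 4.13210
1 + 4.13210 = 5.13210
N = 4481 / 5.13210 = 873.132 ≈ 873

873


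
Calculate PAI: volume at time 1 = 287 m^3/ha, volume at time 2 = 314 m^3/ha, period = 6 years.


PAI = (V2 - V1) / period = (314 - 287) / 6 = 27 / 6 = 4.50 m^3/ha/yr

4.50 m^3/ha/yr


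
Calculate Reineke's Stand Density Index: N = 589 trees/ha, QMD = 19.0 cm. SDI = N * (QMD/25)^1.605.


QMD/25 = 19.0/25 = 0.76
(0.76)^1.605 = exp(1.605 * ln(0.76)) = exp(1.605 * (-0.274437)) = exp(-0.440471) = 0.643733
SDI = 589 * 0.643733 = 379.159 ≈ 379

379


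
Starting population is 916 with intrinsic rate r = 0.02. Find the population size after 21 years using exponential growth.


r*t = 0.02 * 21 = 0.42
exp(0.42) = 1.52196
N = 916 * 1.52196 = 1394.12 ≈ 1394

1394


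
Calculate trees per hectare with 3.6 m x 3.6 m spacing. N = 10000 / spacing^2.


N = 10000 / 3.6^2 = 10000 / 12.96 = 771.605 ≈ 772 trees/ha

772 trees/ha


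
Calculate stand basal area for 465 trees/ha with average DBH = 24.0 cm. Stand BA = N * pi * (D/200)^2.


(D/200)^2 = (24.0/200)^2 = 0.12^2 = 0.0144
Individual BA = 3.141593 * 0.0144 = 0.0452389 m^2
Stand BA = 465 * 0.0452389 = 21.0361 ≈ 21.04 m^2/ha

21.04 m^2/ha


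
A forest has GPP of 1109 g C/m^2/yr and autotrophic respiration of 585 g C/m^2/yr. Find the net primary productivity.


NPP = GPP - Ra = 1109 - 585 = 524 g C/m^2/yr

524 g C/m^2/yr


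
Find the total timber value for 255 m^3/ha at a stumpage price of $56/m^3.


Value = 255 * 56 = $14280/ha

$14280/ha


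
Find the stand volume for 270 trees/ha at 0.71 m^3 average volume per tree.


V_stand = 270 * 0.71 = 191.7 m^3/ha

191.7 m^3/ha


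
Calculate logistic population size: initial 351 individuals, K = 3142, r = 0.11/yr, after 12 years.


(K - N0)/N0 = (3142 - 351)/351 = 2791/351 = 7.95157
r*t = 0.11 * 12 = 1.32; exp(-1.32) = 0.267135
7.95157 * 0.267135 = 2.12414
1 + 2.12414 = 3.12414
N = 3142 / 3.12414 = 1005.72 ≈ 1006

1006


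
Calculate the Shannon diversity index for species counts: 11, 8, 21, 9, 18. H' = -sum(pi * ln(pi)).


Total N = 11 + 8 + 21 + 9 + 18 = 67
Per-species terms:
  p = 11/67 = 0.164179; ln(p) = -1.806798; p*ln(p) = 0.164179 * (-1.806798) = -0.296638
  p = 8/67 = 0.119403; ln(p) = -2.125251; p*ln(p) = 0.119403 * (-2.125251) = -0.253761
  p = 21/67 = 0.313433; ln(p) = -1.160170; p*ln(p) = 0.313433 * (-1.160170) = -0.363636
  p = 9/67 = 0.134328; ln(p) = -2.007471; p*ln(p) = 0.134328 * (-2.007471) = -0.269660
  p = 18/67 = 0.268657; ln(p) = -1.314320; p*ln(p) = 0.268657 * (-1.314320) = -0.353101
sum(p*ln(p)) = (-0.296638) + (-0.253761) + (-0.363636) + (-0.269660) + (-0.353101) = -1.536796
H' = -(-1.536796) = 1.536796 ≈ 1.5368

1.5368


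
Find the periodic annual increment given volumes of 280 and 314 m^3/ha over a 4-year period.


PAI = (V2 - V1) / period = (314 - 280) / 4 = 34 / 4 = 8.50 m^3/ha/yr

8.50 m^3/ha/yr


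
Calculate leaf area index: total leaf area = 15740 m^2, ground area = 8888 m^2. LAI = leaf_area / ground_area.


LAI = 15740 / 8888 = 1.7709 ≈ 1.77

1.77


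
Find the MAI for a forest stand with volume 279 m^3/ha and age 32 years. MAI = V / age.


MAI = 279 / 32 = 8.7188 ≈ 8.72 m^3/ha/yr

8.72 m^3/ha/yr


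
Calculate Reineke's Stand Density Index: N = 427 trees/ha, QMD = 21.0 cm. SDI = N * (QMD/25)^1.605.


QMD/25 = 21.0/25 = 0.84
(0.84)^1.605 = exp(1.605 * ln(0.84)) = exp(1.605 * (-0.174353)) = exp(-0.279837) = 0.755907
SDI = 427 * 0.755907 = 322.772 ≈ 323

323


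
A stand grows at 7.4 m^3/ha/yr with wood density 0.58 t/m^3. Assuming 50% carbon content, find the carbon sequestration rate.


C = 7.4 * 0.58 * 0.5 = 2.146 ≈ 2.15 t C/ha/yr

2.15 t C/ha/yr


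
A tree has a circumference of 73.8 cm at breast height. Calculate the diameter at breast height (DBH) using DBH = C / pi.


DBH = C / pi = 73.8 / 3.141593 = 23.4913 ≈ 23.49 cm

23.49 cm


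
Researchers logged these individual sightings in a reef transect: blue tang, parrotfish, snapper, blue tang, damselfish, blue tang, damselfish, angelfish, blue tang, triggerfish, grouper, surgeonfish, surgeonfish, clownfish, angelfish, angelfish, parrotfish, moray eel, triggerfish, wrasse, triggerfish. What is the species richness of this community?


Total individuals logged = 21
Distinct species (count of individuals): blue tang (4), parrotfish (2), snapper (1), damselfish (2), angelfish (3), triggerfish (3), grouper (1), surgeonfish (2), clownfish (1), moray eel (1), wrasse (1)
Species richness = number of distinct species = 11

11


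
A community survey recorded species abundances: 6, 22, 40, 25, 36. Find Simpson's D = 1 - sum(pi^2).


Total N = 6 + 22 + 40 + 25 + 36 = 129
Per-species terms:
  p = 6/129 = 0.046512; p^2 = 0.046512^2 = 0.002163
  p = 22/129 = 0.170543; p^2 = 0.170543^2 = 0.029085
  p = 40/129 = 0.310078; p^2 = 0.310078^2 = 0.096148
  p = 25/129 = 0.193798; p^2 = 0.193798^2 = 0.037558
  p = 36/129 = 0.279070; p^2 = 0.279070^2 = 0.077880
sum(p^2) = 0.002163 + 0.029085 + 0.096148 + 0.037558 + 0.077880 = 0.242834
D = 1 - 0.242834 = 0.757166 ≈ 0.7572

0.7572


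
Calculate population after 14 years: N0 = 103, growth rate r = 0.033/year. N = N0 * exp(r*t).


r*t = 0.033 * 14 = 0.462
exp(0.462) = 1.58725
N = 103 * 1.58725 = 163.487 ≈ 163

163


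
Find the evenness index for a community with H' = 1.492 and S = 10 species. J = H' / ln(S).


ln(10) = 2.30259
J = H' / ln(S) = 1.492 / 2.30259 = 0.647966 ≈ 0.6480

0.6480


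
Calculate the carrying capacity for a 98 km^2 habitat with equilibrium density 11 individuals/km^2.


K = 11 * 98 = 1078 individuals

1078 individuals


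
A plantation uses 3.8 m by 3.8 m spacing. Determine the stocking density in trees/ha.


N = 10000 / 3.8^2 = 10000 / 14.44 = 692.521 ≈ 693 trees/ha

693 trees/ha


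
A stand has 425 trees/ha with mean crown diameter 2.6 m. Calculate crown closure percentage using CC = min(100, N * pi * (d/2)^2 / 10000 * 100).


(d/2)^2 = (2.6/2)^2 = 1.3^2 = 1.69
Crown area = 3.141593 * 1.69 = 5.30929 m^2
N * area / 10000 * 100 = 425 * 5.30929 / 10000 * 100 = 22.5645
CC = min(100, 22.5645) = 22.5645 ≈ 22.6%

22.6%


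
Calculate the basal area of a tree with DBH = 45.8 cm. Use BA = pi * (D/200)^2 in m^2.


D/200 = 45.8/200 = 0.229 m
(D/200)^2 = 0.229^2 = 0.052441
BA = 3.141593 * 0.052441 = 0.164748 ≈ 0.1647 m^2

0.1647 m^2


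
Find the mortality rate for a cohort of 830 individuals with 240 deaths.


Mortality rate = 240 / 830 = 0.289157 ≈ 0.2892

0.2892


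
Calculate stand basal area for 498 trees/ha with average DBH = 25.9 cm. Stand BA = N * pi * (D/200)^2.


(D/200)^2 = (25.9/200)^2 = 0.1295^2 = 0.01677025
Individual BA = 3.141593 * 0.01677025 = 0.0526853 m^2
Stand BA = 498 * 0.0526853 = 26.2373 ≈ 26.24 m^2/ha

26.24 m^2/ha


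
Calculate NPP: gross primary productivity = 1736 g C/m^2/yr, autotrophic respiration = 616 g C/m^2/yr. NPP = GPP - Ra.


NPP = GPP - Ra = 1736 - 616 = 1120 g C/m^2/yr

1120 g C/m^2/yr


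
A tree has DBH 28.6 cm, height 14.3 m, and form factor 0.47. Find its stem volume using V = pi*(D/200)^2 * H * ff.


(D/200)^2 = (28.6/200)^2 = 0.143^2 = 0.020449
BA = 3.141593 * 0.020449 = 0.0642424 m^2
V = 0.0642424 * 14.3 * 0.47 = 0.431773 ≈ 0.432 m^3

0.432 m^3


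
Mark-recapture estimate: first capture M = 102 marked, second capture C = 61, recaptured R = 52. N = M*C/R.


N = M * C / R = 102 * 61 / 52 = 6222 / 52 = 119.65 ≈ 120

120 individuals


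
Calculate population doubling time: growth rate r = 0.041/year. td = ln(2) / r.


td = ln(2) / 0.041 = 0.693147 / 0.041 = 16.9060 ≈ 16.9 years

16.9 years


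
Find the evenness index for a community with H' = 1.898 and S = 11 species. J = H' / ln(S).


ln(11) = 2.39790
J = H' / ln(S) = 1.898 / 2.39790 = 0.791526 ≈ 0.7915

0.7915


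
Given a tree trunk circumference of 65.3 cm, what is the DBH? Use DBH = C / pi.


DBH = C / pi = 65.3 / 3.141593 = 20.7856 ≈ 20.79 cm

20.79 cm


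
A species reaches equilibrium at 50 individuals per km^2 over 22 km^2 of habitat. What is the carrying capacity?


K = 50 * 22 = 1100 individuals

1100 individuals


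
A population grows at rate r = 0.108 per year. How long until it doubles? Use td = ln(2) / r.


td = ln(2) / 0.108 = 0.693147 / 0.108 = 6.41803 ≈ 6.4 years

6.4 years


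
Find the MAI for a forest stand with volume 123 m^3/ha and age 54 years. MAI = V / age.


MAI = 123 / 54 = 2.2778 ≈ 2.28 m^3/ha/yr

2.28 m^3/ha/yr


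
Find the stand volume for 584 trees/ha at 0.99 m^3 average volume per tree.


V_stand = 584 * 0.99 = 578.16 ≈ 578.2 m^3/ha

578.2 m^3/ha


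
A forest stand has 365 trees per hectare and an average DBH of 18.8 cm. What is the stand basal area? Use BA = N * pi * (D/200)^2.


(D/200)^2 = (18.8/200)^2 = 0.094^2 = 0.008836
Individual BA = 3.141593 * 0.008836 = 0.0277591 m^2
Stand BA = 365 * 0.0277591 = 10.1321 ≈ 10.13 m^2/ha

10.13 m^2/ha


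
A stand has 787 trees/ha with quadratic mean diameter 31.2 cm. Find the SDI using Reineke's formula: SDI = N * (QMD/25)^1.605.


QMD/25 = 31.2/25 = 1.248
(1.248)^1.605 = exp(1.605 * ln(1.248)) = exp(1.605 * 0.221542) = exp(0.355575) = 1.42700
SDI = 787 * 1.42700 = 1123.05 ≈ 1123

1123


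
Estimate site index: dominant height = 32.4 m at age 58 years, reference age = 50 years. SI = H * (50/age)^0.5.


50/58 = 0.862069
(0.862069)^0.5 = 0.928477
SI = 32.4 * 0.928477 = 30.0827 ≈ 30.1 m

30.1 m


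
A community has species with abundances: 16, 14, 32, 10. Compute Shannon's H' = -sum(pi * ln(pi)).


Total N = 16 + 14 + 32 + 10 = 72
Per-species terms:
  p = 16/72 = 0.222222; ln(p) = -1.504078; p*ln(p) = 0.222222 * (-1.504078) = -0.334239
  p = 14/72 = 0.194444; ln(p) = -1.637611; p*ln(p) = 0.194444 * (-1.637611) = -0.318424
  p = 32/72 = 0.444444; ln(p) = -0.810931; p*ln(p) = 0.444444 * (-0.810931) = -0.360413
  p = 10/72 = 0.138889; ln(p) = -1.974080; p*ln(p) = 0.138889 * (-1.974080) = -0.274178
sum(p*ln(p)) = (-0.334239) + (-0.318424) + (-0.360413) + (-0.274178) = -1.287254
H' = -(-1.287254) = 1.287254 ≈ 1.2873

1.2873


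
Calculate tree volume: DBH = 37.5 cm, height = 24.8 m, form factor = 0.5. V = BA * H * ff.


(D/200)^2 = (37.5/200)^2 = 0.1875^2 = 0.03515625
BA = 3.141593 * 0.03515625 = 0.110447 m^2
V = 0.110447 * 24.8 * 0.5 = 1.36954 ≈ 1.370 m^3

1.370 m^3


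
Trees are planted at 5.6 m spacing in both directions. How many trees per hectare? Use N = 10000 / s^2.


N = 10000 / 5.6^2 = 10000 / 31.36 = 318.878 ≈ 319 trees/ha

319 trees/ha


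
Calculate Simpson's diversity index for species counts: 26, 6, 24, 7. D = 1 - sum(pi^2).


Total N = 26 + 6 + 24 + 7 = 63
Per-species terms:
  p = 26/63 = 0.412698; p^2 = 0.412698^2 = 0.170320
  p = 6/63 = 0.095238; p^2 = 0.095238^2 = 0.009070
  p = 24/63 = 0.380952; p^2 = 0.380952^2 = 0.145124
  p = 7/63 = 0.111111; p^2 = 0.111111^2 = 0.012346
sum(p^2) = 0.170320 + 0.009070 + 0.145124 + 0.012346 = 0.336860
D = 1 - 0.336860 = 0.663140 ≈ 0.6631

0.6631


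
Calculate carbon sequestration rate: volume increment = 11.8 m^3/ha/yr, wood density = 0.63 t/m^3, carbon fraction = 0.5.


C = 11.8 * 0.63 * 0.5 = 3.717 ≈ 3.72 t C/ha/yr

3.72 t C/ha/yr


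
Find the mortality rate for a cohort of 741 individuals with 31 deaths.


Mortality rate = 31 / 741 = 0.041835 ≈ 0.0418

0.0418


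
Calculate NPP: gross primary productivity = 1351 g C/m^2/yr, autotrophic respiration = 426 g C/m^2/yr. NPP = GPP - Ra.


NPP = GPP - Ra = 1351 - 426 = 925 g C/m^2/yr

925 g C/m^2/yr


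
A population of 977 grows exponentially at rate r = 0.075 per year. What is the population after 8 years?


r*t = 0.075 * 8 = 0.6
exp(0.6) = 1.82212
N = 977 * 1.82212 = 1780.21 ≈ 1780

1780


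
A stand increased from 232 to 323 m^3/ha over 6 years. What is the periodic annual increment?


PAI = (V2 - V1) / period = (323 - 232) / 6 = 91 / 6 = 15.1667 ≈ 15.17 m^3/ha/yr

15.17 m^3/ha/yr


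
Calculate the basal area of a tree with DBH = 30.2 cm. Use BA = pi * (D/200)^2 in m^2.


D/200 = 30.2/200 = 0.151 m
(D/200)^2 = 0.151^2 = 0.022801
BA = 3.141593 * 0.022801 = 0.0716315 ≈ 0.0716 m^2

0.0716 m^2


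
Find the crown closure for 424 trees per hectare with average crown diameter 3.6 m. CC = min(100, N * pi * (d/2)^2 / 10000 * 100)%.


(d/2)^2 = (3.6/2)^2 = 1.8^2 = 3.24
Crown area = 3.141593 * 3.24 = 10.1788 m^2
N * area / 10000 * 100 = 424 * 10.1788 / 10000 * 100 = 43.1581
CC = min(100, 43.1581) = 43.1581 ≈ 43.2%

43.2%


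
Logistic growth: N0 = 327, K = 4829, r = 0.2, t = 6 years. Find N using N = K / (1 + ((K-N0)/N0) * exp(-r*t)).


(K - N0)/N0 = (4829 - 327)/327 = 4502/327 = 13.7676
r*t = 0.2 * 6 = 1.2; exp(-1.2) = 0.301194
13.7676 * 0.301194 = 4.14672
1 + 4.14672 = 5.14672
N = 4829 / 5.14672 = 938.267 ≈ 938

938


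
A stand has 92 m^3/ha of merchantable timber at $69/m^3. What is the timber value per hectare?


Value = 92 * 69 = $6348/ha

$6348/ha


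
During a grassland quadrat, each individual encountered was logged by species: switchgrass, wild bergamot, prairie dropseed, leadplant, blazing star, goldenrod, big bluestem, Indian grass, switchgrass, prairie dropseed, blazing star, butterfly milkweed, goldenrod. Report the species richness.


Total individuals logged = 13
Distinct species (count of individuals): switchgrass (2), wild bergamot (1), prairie dropseed (2), leadplant (1), blazing star (2), goldenrod (2), big bluestem (1), Indian grass (1), butterfly milkweed (1)
Species richness = number of distinct species = 9

9


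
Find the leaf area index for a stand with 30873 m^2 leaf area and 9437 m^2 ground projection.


LAI = 30873 / 9437 = 3.2715 ≈ 3.27

3.27


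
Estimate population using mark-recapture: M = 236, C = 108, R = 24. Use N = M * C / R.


N = M * C / R = 236 * 108 / 24 = 25488 / 24 = 1062

1062 individuals


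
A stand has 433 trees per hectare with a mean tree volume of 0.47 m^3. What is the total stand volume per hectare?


V_stand = 433 * 0.47 = 203.51 ≈ 203.5 m^3/ha

203.5 m^3/ha


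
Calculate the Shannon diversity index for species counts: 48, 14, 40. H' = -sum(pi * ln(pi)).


Total N = 48 + 14 + 40 = 102
Per-species terms:
  p = 48/102 = 0.470588; ln(p) = -0.753772; p*ln(p) = 0.470588 * (-0.753772) = -0.354716
  p = 14/102 = 0.137255; ln(p) = -1.985915; p*ln(p) = 0.137255 * (-1.985915) = -0.272577
  p = 40/102 = 0.392157; ln(p) = -0.936093; p*ln(p) = 0.392157 * (-0.936093) = -0.367095
sum(p*ln(p)) = (-0.354716) + (-0.272577) + (-0.367095) = -0.994388
H' = -(-0.994388) = 0.994388 ≈ 0.9944

0.9944


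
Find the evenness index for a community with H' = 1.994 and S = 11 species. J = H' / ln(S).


ln(11) = 2.39790
J = H' / ln(S) = 1.994 / 2.39790 = 0.831561 ≈ 0.8316

0.8316


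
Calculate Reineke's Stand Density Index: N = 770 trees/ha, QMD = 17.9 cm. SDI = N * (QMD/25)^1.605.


QMD/25 = 17.9/25 = 0.716
(0.716)^1.605 = exp(1.605 * ln(0.716)) = exp(1.605 * (-0.334075)) = exp(-0.536190) = 0.584973
SDI = 770 * 0.584973 = 450.429 ≈ 450

450


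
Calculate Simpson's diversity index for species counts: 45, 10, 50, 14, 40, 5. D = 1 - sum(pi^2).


Total N = 45 + 10 + 50 + 14 + 40 + 5 = 164
Per-species terms:
  p = 45/164 = 0.274390; p^2 = 0.274390^2 = 0.075290
  p = 10/164 = 0.060976; p^2 = 0.060976^2 = 0.003718
  p = 50/164 = 0.304878; p^2 = 0.304878^2 = 0.092951
  p = 14/164 = 0.085366; p^2 = 0.085366^2 = 0.007287
  p = 40/164 = 0.243902; p^2 = 0.243902^2 = 0.059488
  p = 5/164 = 0.030488; p^2 = 0.030488^2 = 0.000930
sum(p^2) = 0.075290 + 0.003718 + 0.092951 + 0.007287 + 0.059488 + 0.000930 = 0.239664
D = 1 - 0.239664 = 0.760336 ≈ 0.7603

0.7603


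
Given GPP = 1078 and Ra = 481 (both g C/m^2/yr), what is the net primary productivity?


NPP = GPP - Ra = 1078 - 481 = 597 g C/m^2/yr

597 g C/m^2/yr


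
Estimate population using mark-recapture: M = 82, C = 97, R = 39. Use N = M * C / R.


N = M * C / R = 82 * 97 / 39 = 7954 / 39 = 203.95 ≈ 204

204 individuals


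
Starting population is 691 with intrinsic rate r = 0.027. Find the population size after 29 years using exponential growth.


r*t = 0.027 * 29 = 0.783
exp(0.783) = 2.18803
N = 691 * 2.18803 = 1511.93 ≈ 1512

1512


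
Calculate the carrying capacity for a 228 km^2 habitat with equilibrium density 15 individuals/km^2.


K = 15 * 228 = 3420 individuals

3420 individuals


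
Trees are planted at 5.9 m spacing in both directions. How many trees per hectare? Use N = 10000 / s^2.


N = 10000 / 5.9^2 = 10000 / 34.81 = 287.274 ≈ 287 trees/ha

287 trees/ha


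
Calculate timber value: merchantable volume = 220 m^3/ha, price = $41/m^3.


Value = 220 * 41 = $9020/ha

$9020/ha


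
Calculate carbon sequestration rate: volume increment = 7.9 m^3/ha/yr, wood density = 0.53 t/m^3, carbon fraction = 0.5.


C = 7.9 * 0.53 * 0.5 = 2.0935 ≈ 2.09 t C/ha/yr

2.09 t C/ha/yr


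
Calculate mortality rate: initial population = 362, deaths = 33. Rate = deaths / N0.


Mortality rate = 33 / 362 = 0.091160 ≈ 0.0912

0.0912


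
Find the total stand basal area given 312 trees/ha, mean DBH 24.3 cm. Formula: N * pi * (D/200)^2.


(D/200)^2 = (24.3/200)^2 = 0.1215^2 = 0.01476225
Individual BA = 3.141593 * 0.01476225 = 0.0463770 m^2
Stand BA = 312 * 0.0463770 = 14.4696 ≈ 14.47 m^2/ha

14.47 m^2/ha


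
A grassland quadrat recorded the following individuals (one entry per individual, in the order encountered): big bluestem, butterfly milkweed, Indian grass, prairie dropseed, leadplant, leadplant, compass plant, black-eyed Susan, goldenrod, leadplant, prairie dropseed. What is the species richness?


Total individuals logged = 11
Distinct species (count of individuals): big bluestem (1), butterfly milkweed (1), Indian grass (1), prairie dropseed (2), leadplant (3), compass plant (1), black-eyed Susan (1), goldenrod (1)
Species richness = number of distinct species = 8

8


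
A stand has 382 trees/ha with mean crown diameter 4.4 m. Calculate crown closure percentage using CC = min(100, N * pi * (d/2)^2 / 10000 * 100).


(d/2)^2 = (4.4/2)^2 = 2.2^2 = 4.84
Crown area = 3.141593 * 4.84 = 15.2053 m^2
N * area / 10000 * 100 = 382 * 15.2053 / 10000 * 100 = 58.0842
CC = min(100, 58.0842) = 58.0842 ≈ 58.1%

58.1%


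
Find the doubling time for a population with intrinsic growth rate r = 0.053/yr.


td = ln(2) / 0.053 = 0.693147 / 0.053 = 13.0782 ≈ 13.1 years

13.1 years


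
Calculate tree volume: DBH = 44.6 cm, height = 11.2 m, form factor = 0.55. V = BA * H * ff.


(D/200)^2 = (44.6/200)^2 = 0.223^2 = 0.049729
BA = 3.141593 * 0.049729 = 0.156228 m^2
V = 0.156228 * 11.2 * 0.55 = 0.962364 ≈ 0.962 m^3

0.962 m^3


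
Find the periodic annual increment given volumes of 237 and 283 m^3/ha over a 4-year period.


PAI = (V2 - V1) / period = (283 - 237) / 4 = 46 / 4 = 11.50 m^3/ha/yr

11.50 m^3/ha/yr


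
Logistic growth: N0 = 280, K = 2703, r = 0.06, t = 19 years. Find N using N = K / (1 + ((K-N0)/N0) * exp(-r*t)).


(K - N0)/N0 = (2703 - 280)/280 = 2423/280 = 8.65357
r*t = 0.06 * 19 = 1.14; exp(-1.14) = 0.319819
8.65357 * 0.319819 = 2.76758
1 + 2.76758 = 3.76758
N = 2703 / 3.76758 = 717.437 ≈ 717

717


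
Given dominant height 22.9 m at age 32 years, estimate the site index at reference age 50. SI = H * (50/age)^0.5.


50/32 = 1.56250
(1.56250)^0.5 = 1.25000
SI = 22.9 * 1.25000 = 28.6250 ≈ 28.6 m

28.6 m


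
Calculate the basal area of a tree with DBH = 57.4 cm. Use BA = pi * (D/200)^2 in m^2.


D/200 = 57.4/200 = 0.287 m
(D/200)^2 = 0.287^2 = 0.082369
BA = 3.141593 * 0.082369 = 0.258770 ≈ 0.2588 m^2

0.2588 m^2


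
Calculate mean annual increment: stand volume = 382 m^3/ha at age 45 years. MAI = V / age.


MAI = 382 / 45 = 8.4889 ≈ 8.49 m^3/ha/yr

8.49 m^3/ha/yr


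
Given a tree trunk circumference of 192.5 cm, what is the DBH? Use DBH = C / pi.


DBH = C / pi = 192.5 / 3.141593 = 61.2746 ≈ 61.27 cm

61.27 cm


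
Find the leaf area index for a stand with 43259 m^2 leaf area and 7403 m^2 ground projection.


LAI = 43259 / 7403 = 5.8434 ≈ 5.84

5.84


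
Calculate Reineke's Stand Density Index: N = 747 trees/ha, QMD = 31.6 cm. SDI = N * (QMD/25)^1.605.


QMD/25 = 31.6/25 = 1.264
(1.264)^1.605 = exp(1.605 * ln(1.264)) = exp(1.605 * 0.234281) = exp(0.376021) = 1.45648
SDI = 747 * 1.45648 = 1087.99 ≈ 1088

1088


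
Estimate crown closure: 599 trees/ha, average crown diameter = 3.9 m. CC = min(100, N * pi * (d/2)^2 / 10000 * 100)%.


(d/2)^2 = (3.9/2)^2 = 1.95^2 = 3.8025
Crown area = 3.141593 * 3.8025 = 11.9459 m^2
N * area / 10000 * 100 = 599 * 11.9459 / 10000 * 100 = 71.5559
CC = min(100, 71.5559) = 71.5559 ≈ 71.6%

71.6%


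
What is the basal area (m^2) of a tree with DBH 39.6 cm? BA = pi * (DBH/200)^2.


D/200 = 39.6/200 = 0.198 m
(D/200)^2 = 0.198^2 = 0.039204
BA = 3.141593 * 0.039204 = 0.123163 ≈ 0.1232 m^2

0.1232 m^2


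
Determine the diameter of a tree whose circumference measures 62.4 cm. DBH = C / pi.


DBH = C / pi = 62.4 / 3.141593 = 19.8625 ≈ 19.86 cm

19.86 cm


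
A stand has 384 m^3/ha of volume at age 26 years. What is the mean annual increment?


MAI = 384 / 26 = 14.7692 ≈ 14.77 m^3/ha/yr

14.77 m^3/ha/yr


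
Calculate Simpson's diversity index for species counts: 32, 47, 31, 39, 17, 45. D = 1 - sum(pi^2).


Total N = 32 + 47 + 31 + 39 + 17 + 45 = 211
Per-species terms:
  p = 32/211 = 0.151659; p^2 = 0.151659^2 = 0.023000
  p = 47/211 = 0.222749; p^2 = 0.222749^2 = 0.049617
  p = 31/211 = 0.146919; p^2 = 0.146919^2 = 0.021585
  p = 39/211 = 0.184834; p^2 = 0.184834^2 = 0.034164
  p = 17/211 = 0.080569; p^2 = 0.080569^2 = 0.006491
  p = 45/211 = 0.213270; p^2 = 0.213270^2 = 0.045484
sum(p^2) = 0.023000 + 0.049617 + 0.021585 + 0.034164 + 0.006491 + 0.045484 = 0.180341
D = 1 - 0.180341 = 0.819659 ≈ 0.8197

0.8197


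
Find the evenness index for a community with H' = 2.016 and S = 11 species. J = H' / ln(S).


ln(11) = 2.39790
J = H' / ln(S) = 2.016 / 2.39790 = 0.840736 ≈ 0.8407

0.8407


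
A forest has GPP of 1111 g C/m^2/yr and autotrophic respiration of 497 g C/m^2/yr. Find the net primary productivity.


NPP = GPP - Ra = 1111 - 497 = 614 g C/m^2/yr

614 g C/m^2/yr


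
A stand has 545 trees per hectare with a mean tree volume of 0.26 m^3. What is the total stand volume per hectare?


V_stand = 545 * 0.26 = 141.7 m^3/ha

141.7 m^3/ha


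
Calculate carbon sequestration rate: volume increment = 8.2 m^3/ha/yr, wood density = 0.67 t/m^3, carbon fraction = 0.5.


C = 8.2 * 0.67 * 0.5 = 2.747 ≈ 2.75 t C/ha/yr

2.75 t C/ha/yr


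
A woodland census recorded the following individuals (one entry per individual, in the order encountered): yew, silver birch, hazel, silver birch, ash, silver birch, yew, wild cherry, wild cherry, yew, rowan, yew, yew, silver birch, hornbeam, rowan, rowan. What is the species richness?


Total individuals logged = 17
Distinct species (count of individuals): yew (5), silver birch (4), hazel (1), ash (1), wild cherry (2), rowan (3), hornbeam (1)
Species richness = number of distinct species = 7

7


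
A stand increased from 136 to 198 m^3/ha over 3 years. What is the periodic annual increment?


PAI = (V2 - V1) / period = (198 - 136) / 3 = 62 / 3 = 20.6667 ≈ 20.67 m^3/ha/yr

20.67 m^3/ha/yr


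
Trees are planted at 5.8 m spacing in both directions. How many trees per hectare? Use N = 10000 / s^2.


N = 10000 / 5.8^2 = 10000 / 33.64 = 297.265 ≈ 297 trees/ha

297 trees/ha


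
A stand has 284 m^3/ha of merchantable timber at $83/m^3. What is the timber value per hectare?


Value = 284 * 83 = $23572/ha

$23572/ha


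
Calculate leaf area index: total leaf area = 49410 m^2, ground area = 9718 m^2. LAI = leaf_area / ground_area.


LAI = 49410 / 9718 = 5.0844 ≈ 5.08

5.08


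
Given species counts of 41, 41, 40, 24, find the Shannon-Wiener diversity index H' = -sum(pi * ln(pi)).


Total N = 41 + 41 + 40 + 24 = 146
Per-species terms:
  p = 41/146 = 0.280822; ln(p) = -1.270034; p*ln(p) = 0.280822 * (-1.270034) = -0.356653
  p = 41/146 = 0.280822; ln(p) = -1.270034; p*ln(p) = 0.280822 * (-1.270034) = -0.356653
  p = 40/146 = 0.273973; ln(p) = -1.294726; p*ln(p) = 0.273973 * (-1.294726) = -0.354720
  p = 24/146 = 0.164384; ln(p) = -1.805550; p*ln(p) = 0.164384 * (-1.805550) = -0.296804
sum(p*ln(p)) = (-0.356653) + (-0.356653) + (-0.354720) + (-0.296804) = -1.364830
H' = -(-1.364830) = 1.364830 ≈ 1.3648

1.3648


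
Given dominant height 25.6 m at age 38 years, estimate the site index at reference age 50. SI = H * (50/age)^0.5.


50/38 = 1.31579
(1.31579)^0.5 = 1.14708
SI = 25.6 * 1.14708 = 29.3652 ≈ 29.4 m

29.4 m
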